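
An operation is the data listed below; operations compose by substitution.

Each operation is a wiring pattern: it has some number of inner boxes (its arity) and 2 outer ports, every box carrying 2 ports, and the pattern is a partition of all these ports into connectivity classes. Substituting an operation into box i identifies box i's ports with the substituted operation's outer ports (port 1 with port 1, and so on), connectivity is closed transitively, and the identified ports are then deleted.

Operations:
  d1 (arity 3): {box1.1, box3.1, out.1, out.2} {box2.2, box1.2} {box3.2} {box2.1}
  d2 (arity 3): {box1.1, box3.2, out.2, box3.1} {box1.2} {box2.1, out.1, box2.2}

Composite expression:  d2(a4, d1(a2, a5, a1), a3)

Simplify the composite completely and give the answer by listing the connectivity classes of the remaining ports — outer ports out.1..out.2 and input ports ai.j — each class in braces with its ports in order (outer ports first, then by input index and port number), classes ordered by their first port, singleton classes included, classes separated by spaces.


{out.1, a1.1, a2.1} {out.2, a3.1, a3.2, a4.1} {a1.2} {a2.2, a5.2} {a4.2} {a5.1}

After gluing at d2, chains via deleted ports link the a-ports.
d1 over (a2, a5, a1) gives {out.1, out.2, a1.1, a2.1} {a1.2} {a2.2, a5.2} {a5.1}, out.j being that stage's outer ports
d2 over (a4, a2, a5, a1, a3) gives {out.1, a1.1, a2.1} {out.2, a3.1, a3.2, a4.1} {a1.2} {a2.2, a5.2} {a4.2} {a5.1}, out.j being that stage's outer ports


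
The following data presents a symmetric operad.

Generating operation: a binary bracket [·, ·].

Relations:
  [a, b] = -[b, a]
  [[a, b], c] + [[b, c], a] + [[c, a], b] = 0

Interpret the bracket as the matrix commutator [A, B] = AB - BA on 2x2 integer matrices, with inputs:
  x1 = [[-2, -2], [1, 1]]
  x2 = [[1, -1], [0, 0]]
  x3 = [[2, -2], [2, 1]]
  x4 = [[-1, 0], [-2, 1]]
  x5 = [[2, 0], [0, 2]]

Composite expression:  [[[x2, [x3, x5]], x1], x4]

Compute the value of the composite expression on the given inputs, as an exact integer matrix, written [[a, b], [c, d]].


[[0, 0], [0, 0]]


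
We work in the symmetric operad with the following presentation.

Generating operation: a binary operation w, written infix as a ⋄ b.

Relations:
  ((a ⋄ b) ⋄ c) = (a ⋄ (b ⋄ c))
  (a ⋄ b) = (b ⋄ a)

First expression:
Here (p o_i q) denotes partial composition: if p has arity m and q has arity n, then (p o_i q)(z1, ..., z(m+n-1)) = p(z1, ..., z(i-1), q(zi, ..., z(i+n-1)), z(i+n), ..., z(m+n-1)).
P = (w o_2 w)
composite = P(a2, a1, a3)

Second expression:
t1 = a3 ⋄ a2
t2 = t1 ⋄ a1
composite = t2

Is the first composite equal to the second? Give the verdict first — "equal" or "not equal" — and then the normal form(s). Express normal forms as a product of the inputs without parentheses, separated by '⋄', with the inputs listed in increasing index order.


equal; the common form is a1 ⋄ a2 ⋄ a3

The first composite normalizes to a1 ⋄ a2 ⋄ a3
The second composite normalizes to a1 ⋄ a2 ⋄ a3
Both agree, so they are equal.


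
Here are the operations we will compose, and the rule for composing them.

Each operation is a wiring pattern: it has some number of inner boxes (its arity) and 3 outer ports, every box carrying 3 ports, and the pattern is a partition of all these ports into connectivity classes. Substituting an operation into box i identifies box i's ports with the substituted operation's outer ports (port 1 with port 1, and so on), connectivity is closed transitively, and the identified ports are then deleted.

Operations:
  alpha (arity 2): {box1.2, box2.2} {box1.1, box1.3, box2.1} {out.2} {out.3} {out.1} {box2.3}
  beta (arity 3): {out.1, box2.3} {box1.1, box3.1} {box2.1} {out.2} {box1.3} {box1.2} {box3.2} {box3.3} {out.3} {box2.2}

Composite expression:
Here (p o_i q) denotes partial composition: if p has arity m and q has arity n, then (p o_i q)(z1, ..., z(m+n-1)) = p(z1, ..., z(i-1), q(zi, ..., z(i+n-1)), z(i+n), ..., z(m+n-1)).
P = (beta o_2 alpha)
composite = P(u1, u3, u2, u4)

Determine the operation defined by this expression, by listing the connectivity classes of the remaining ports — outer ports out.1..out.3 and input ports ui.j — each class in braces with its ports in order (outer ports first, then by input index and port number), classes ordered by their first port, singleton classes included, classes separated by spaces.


{out.1} {out.2} {out.3} {u1.1, u4.1} {u1.2} {u1.3} {u2.1, u3.1, u3.3} {u2.2, u3.2} {u2.3} {u4.2} {u4.3}

Treat the ports identified at beta as solder joints: merge, then drop.
stage alpha: inputs (u3, u2), connectivity {out.1} {out.2} {out.3} {u2.1, u3.1, u3.3} {u2.2, u3.2} {u2.3}, out.j its boundary
stage beta: inputs (u1, u3, u2, u4), connectivity {out.1} {out.2} {out.3} {u1.1, u4.1} {u1.2} {u1.3} {u2.1, u3.1, u3.3} {u2.2, u3.2} {u2.3} {u4.2} {u4.3}, out.j its boundary


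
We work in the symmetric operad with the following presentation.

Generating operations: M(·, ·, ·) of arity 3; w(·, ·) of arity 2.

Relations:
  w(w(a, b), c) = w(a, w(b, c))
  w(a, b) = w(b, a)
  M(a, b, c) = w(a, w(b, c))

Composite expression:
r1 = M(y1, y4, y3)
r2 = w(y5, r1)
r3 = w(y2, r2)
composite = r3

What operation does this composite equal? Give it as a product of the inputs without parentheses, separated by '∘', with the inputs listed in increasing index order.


y1 ∘ y2 ∘ y3 ∘ y4 ∘ y5

Both nesting and order wash out for w; what remains is which y's occur.
M(y1, y4, y3) spells out as y1 ∘ y4 ∘ y3
w(y5, M(y1, y4, y3)) spells out as y5 ∘ y1 ∘ y4 ∘ y3
w(y2, w(y5, M(y1, y4, y3))) spells out as y2 ∘ y5 ∘ y1 ∘ y4 ∘ y3
commutativity sorts the factors: y1 ∘ y2 ∘ y3 ∘ y4 ∘ y5


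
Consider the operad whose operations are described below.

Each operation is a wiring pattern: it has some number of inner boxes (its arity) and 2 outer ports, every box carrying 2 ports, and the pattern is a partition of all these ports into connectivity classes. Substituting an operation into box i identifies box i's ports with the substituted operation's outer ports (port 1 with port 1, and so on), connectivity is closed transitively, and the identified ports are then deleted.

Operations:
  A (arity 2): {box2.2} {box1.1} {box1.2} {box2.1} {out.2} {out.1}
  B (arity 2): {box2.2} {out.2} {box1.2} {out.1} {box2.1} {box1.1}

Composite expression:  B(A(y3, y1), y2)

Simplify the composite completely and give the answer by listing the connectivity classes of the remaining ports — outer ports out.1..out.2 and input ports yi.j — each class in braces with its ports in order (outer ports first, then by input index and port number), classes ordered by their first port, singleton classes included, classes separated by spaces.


After gluing at B, chains via deleted ports link the y-ports.
A over (y3, y1) gives {out.1} {out.2} {y1.1} {y1.2} {y3.1} {y3.2}, out.j being that stage's outer ports
B over (y3, y1, y2) gives {out.1} {out.2} {y1.1} {y1.2} {y2.1} {y2.2} {y3.1} {y3.2}, out.j being that stage's outer ports

{out.1} {out.2} {y1.1} {y1.2} {y2.1} {y2.2} {y3.1} {y3.2}


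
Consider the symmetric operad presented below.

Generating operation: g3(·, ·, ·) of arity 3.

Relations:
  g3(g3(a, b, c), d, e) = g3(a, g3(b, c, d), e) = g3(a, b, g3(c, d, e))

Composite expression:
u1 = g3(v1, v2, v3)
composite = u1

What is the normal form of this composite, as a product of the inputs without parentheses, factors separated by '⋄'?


v1 ⋄ v2 ⋄ v3

Associativity of g3 dissolves the nesting; only the v-input order survives.
g3(v1, v2, v3) reduces to v1 ⋄ v2 ⋄ v3


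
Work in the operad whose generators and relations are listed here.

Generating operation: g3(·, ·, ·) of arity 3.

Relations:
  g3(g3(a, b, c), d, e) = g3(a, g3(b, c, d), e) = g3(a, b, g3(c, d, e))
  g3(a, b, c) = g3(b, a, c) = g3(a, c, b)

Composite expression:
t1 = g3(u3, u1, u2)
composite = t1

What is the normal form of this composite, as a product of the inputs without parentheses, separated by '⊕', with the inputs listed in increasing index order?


Reordering under g3 is free, so list the u-inputs canonically.
g3(u3, u1, u2) unparenthesizes to u3 ⊕ u1 ⊕ u2
the factors in increasing index order: u1 ⊕ u2 ⊕ u3

u1 ⊕ u2 ⊕ u3


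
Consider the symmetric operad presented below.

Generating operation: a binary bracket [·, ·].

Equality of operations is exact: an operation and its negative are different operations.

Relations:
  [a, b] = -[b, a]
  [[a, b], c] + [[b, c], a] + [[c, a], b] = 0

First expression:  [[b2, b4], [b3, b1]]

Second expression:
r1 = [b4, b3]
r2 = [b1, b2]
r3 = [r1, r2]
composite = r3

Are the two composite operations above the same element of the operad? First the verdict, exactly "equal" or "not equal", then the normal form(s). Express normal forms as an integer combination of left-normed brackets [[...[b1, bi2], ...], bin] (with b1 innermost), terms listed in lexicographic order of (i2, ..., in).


not equal; the first gives [[[b1, b3], b2], b4] - [[[b1, b3], b4], b2] and the second [[[b1, b2], b3], b4] - [[[b1, b2], b4], b3]


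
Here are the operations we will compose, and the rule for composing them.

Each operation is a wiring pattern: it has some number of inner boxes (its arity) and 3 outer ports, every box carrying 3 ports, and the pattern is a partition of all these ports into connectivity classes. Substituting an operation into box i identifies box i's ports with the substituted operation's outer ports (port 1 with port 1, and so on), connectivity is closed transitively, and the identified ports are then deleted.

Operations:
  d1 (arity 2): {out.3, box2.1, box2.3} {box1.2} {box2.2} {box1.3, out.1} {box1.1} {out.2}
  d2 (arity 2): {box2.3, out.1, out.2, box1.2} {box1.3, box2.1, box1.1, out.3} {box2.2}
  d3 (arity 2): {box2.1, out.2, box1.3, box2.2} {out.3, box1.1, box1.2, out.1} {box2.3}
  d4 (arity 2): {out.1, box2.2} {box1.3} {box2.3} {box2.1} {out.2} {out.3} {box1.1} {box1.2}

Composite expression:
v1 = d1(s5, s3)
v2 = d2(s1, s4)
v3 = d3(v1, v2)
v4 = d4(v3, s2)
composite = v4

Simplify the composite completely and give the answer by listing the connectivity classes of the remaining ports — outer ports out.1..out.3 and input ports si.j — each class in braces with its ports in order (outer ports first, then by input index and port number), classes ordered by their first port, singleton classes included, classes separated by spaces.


{out.1, s2.2} {out.2} {out.3} {s1.1, s1.3, s4.1} {s1.2, s3.1, s3.3, s4.3} {s2.1} {s2.3} {s3.2} {s4.2} {s5.1} {s5.2} {s5.3}

After gluing at d4, chains via deleted ports link the s-ports.
composing d1 on (s5, s3), with out.j its own outer ports: {out.1, s5.3} {out.2} {out.3, s3.1, s3.3} {s3.2} {s5.1} {s5.2}
composing d2 on (s1, s4), with out.j its own outer ports: {out.1, out.2, s1.2, s4.3} {out.3, s1.1, s1.3, s4.1} {s4.2}
composing d3 on (s5, s3, s1, s4), with out.j its own outer ports: {out.1, out.3, s5.3} {out.2, s1.2, s3.1, s3.3, s4.3} {s1.1, s1.3, s4.1} {s3.2} {s4.2} {s5.1} {s5.2}
composing d4 on (s5, s3, s1, s4, s2), with out.j its own outer ports: {out.1, s2.2} {out.2} {out.3} {s1.1, s1.3, s4.1} {s1.2, s3.1, s3.3, s4.3} {s2.1} {s2.3} {s3.2} {s4.2} {s5.1} {s5.2} {s5.3}


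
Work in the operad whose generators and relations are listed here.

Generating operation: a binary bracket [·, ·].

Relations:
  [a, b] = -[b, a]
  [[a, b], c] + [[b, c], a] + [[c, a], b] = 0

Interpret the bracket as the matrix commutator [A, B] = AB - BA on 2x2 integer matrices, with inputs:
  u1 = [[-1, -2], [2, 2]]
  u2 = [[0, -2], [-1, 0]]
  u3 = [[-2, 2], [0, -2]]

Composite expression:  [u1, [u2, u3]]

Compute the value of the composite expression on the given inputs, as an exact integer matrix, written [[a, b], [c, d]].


[[0, 8], [8, 0]]

[u2, u3] = [[2, 0], [0, -2]]
[u1, [u2, u3]] = [[0, 8], [8, 0]]


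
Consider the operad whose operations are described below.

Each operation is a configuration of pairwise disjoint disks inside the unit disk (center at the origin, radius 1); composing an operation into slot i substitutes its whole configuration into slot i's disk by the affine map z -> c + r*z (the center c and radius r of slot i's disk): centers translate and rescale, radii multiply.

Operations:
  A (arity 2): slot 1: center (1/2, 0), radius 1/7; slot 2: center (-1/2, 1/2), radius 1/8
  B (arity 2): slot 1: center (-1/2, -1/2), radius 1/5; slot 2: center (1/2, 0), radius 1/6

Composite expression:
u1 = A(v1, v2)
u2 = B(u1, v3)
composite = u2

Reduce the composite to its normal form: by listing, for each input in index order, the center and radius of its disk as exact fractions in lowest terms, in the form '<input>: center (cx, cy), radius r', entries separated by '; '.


Follow each v-input down from B: c' goes to c + r*c', radius to r*r'.
v1: after 2 affine steps, its disk has center (-2/5, -1/2), radius 1/35
v2: after 2 affine steps, its disk has center (-3/5, -2/5), radius 1/40
v3: after 1 affine step, its disk has center (1/2, 0), radius 1/6

v1: center (-2/5, -1/2), radius 1/35; v2: center (-3/5, -2/5), radius 1/40; v3: center (1/2, 0), radius 1/6


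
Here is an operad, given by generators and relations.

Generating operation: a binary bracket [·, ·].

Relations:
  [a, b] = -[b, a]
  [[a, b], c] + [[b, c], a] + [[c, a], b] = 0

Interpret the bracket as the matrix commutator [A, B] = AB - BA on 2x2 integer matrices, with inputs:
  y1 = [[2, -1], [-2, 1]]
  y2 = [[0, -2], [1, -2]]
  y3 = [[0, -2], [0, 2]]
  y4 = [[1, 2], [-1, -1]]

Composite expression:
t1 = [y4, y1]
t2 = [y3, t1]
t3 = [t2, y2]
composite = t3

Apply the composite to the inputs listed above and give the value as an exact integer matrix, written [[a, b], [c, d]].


[[0, 48], [24, 0]]

[y4, y1] = [[-5, -4], [3, 5]]
[y3, [y4, y1]] = [[-6, -12], [6, 6]]
[[y3, [y4, y1]], y2] = [[0, 48], [24, 0]]


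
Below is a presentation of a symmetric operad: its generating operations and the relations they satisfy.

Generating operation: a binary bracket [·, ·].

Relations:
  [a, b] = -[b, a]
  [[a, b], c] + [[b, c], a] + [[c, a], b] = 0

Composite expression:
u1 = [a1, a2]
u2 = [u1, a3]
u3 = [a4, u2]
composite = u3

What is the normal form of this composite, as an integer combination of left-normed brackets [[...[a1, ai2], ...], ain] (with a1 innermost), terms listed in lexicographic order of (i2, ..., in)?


-[[[a1, a2], a3], a4]

Left-normed coefficients sit on the a1-initial expansion words.
Composite bracket: [a4, [[a1, a2], a3]]
The bracket unfolds into 8 signed words via [a, b] = ab - ba (2^3 = 8).
Words beginning with a1 determine it all:
  word a1a2a3a4 has sign -1, contributing -[[[a1, a2], a3], a4]


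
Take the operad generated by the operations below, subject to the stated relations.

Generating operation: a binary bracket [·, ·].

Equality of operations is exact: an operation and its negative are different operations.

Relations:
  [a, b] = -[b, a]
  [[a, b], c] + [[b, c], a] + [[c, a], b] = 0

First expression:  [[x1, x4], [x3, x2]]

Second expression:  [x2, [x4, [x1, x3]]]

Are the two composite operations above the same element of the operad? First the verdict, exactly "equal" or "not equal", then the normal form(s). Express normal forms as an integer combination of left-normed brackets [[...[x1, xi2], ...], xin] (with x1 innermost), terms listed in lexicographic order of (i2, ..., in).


In normal form, the first expression is -[[[x1, x4], x2], x3] + [[[x1, x4], x3], x2]
In normal form, the second expression is [[[x1, x3], x4], x2]
No match — not equal.

not equal; first: -[[[x1, x4], x2], x3] + [[[x1, x4], x3], x2]; second: [[[x1, x3], x4], x2]


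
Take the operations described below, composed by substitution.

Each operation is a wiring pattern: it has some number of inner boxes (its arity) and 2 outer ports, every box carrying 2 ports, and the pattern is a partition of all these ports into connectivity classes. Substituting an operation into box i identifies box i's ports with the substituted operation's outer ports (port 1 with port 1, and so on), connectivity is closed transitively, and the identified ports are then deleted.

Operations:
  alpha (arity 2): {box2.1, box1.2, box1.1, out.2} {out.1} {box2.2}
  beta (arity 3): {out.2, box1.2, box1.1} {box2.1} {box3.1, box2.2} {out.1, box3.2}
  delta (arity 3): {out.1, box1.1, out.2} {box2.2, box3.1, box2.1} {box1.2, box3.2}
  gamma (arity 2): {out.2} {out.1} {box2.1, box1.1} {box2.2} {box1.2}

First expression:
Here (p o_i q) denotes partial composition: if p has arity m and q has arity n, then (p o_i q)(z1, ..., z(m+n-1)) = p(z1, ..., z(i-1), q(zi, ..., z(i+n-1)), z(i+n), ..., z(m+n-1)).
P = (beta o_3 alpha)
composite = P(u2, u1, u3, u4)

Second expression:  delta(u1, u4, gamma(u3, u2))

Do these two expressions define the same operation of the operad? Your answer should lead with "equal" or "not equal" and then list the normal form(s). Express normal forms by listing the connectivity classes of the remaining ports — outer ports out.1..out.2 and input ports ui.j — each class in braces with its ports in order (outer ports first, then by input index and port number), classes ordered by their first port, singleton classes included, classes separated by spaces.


not equal; the first gives {out.1, u3.1, u3.2, u4.1} {out.2, u2.1, u2.2} {u1.1} {u1.2} {u4.2} and the second {out.1, out.2, u1.1} {u1.2} {u2.1, u3.1} {u2.2} {u3.2} {u4.1, u4.2}

The first expression reduces to {out.1, u3.1, u3.2, u4.1} {out.2, u2.1, u2.2} {u1.1} {u1.2} {u4.2}
The second expression reduces to {out.1, out.2, u1.1} {u1.2} {u2.1, u3.1} {u2.2} {u3.2} {u4.1, u4.2}
Distinct normal forms: not equal.


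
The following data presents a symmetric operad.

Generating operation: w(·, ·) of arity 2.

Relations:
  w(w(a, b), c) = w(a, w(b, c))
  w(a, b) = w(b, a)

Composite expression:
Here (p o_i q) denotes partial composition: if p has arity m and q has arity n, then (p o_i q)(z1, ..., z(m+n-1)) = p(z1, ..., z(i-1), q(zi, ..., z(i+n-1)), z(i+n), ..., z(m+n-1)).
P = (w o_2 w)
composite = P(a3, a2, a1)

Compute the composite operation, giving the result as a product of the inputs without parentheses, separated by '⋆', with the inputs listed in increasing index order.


Reordering under w is free, so list the a-inputs canonically.
w(a2, a1) reduces to a2 ⋆ a1
w(a3, w(a2, a1)) reduces to a3 ⋆ a2 ⋆ a1
rearranged into index order: a1 ⋆ a2 ⋆ a3

a1 ⋆ a2 ⋆ a3


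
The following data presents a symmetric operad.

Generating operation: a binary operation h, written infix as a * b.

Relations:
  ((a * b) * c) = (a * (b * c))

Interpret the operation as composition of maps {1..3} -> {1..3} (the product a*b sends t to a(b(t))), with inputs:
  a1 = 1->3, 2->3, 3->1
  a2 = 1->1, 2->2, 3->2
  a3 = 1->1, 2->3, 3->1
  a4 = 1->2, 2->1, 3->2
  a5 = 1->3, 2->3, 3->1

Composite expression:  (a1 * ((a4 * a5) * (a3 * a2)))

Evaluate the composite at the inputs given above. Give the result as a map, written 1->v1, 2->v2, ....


1->3, 2->3, 3->3


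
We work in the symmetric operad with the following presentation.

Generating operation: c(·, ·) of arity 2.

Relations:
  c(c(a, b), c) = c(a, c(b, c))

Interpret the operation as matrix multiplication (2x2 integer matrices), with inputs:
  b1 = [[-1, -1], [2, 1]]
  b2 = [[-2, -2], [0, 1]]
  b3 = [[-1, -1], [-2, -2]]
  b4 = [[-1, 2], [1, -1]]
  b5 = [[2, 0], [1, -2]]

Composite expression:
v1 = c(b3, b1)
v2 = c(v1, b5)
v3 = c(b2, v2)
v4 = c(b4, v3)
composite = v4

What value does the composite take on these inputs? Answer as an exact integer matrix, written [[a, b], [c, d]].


[[-20, 0], [16, 0]]

c(b3, b1) = [[-1, 0], [-2, 0]]
c(c(b3, b1), b5) = [[-2, 0], [-4, 0]]
c(b2, c(c(b3, b1), b5)) = [[12, 0], [-4, 0]]
c(b4, c(b2, c(c(b3, b1), b5))) = [[-20, 0], [16, 0]]


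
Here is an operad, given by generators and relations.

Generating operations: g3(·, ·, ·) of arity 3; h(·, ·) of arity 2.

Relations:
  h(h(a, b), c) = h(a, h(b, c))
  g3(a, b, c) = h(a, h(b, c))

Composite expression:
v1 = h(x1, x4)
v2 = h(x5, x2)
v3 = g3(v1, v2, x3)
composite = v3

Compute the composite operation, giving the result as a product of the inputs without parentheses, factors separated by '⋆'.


x1 ⋆ x4 ⋆ x5 ⋆ x2 ⋆ x3

Under associativity of g3, the answer is the x's in reading order.
h(x1, x4) unparenthesizes to x1 ⋆ x4
h(x5, x2) unparenthesizes to x5 ⋆ x2
g3(h(x1, x4), h(x5, x2), x3) unparenthesizes to x1 ⋆ x4 ⋆ x5 ⋆ x2 ⋆ x3


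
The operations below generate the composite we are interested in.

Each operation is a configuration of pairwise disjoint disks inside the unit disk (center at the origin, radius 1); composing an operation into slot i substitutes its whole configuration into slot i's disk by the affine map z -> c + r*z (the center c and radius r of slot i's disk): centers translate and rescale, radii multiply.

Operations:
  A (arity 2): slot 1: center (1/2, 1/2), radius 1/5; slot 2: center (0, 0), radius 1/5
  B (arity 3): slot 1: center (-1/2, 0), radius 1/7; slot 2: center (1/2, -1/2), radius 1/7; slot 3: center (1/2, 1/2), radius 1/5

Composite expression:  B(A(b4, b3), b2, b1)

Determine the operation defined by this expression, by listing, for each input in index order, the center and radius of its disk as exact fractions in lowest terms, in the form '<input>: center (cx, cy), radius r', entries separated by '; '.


b1: center (1/2, 1/2), radius 1/5; b2: center (1/2, -1/2), radius 1/7; b3: center (-1/2, 0), radius 1/35; b4: center (-3/7, 1/14), radius 1/35

Nesting under B composes maps z -> c + r*z down each b-path.
input b4: composing its 2 substitution steps yields center (-3/7, 1/14), radius 1/35
input b3: composing its 2 substitution steps yields center (-1/2, 0), radius 1/35
input b2: composing its 1 substitution step yields center (1/2, -1/2), radius 1/7
input b1: composing its 1 substitution step yields center (1/2, 1/2), radius 1/5


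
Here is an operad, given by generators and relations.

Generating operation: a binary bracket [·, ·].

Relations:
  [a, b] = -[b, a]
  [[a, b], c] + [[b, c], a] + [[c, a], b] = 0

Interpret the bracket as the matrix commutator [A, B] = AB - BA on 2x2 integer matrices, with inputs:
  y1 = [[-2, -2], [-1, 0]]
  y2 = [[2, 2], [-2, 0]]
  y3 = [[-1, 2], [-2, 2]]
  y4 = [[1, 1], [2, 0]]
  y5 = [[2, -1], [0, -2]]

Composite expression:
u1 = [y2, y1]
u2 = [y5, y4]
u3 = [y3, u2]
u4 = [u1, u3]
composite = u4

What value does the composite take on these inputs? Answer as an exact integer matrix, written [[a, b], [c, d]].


[[42, 84], [-264, -42]]

[y2, y1] = [[-6, 0], [6, 6]]
[y5, y4] = [[-2, 5], [-8, 2]]
[y3, [y5, y4]] = [[-6, -7], [-16, 6]]
[[y2, y1], [y3, [y5, y4]]] = [[42, 84], [-264, -42]]


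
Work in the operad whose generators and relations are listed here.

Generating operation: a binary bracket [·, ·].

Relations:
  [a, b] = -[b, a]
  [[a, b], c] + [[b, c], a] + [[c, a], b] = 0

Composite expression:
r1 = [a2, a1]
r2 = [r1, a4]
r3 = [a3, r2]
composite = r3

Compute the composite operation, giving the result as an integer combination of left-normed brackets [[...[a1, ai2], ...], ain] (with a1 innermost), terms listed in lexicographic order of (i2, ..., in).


[[[a1, a2], a4], a3]


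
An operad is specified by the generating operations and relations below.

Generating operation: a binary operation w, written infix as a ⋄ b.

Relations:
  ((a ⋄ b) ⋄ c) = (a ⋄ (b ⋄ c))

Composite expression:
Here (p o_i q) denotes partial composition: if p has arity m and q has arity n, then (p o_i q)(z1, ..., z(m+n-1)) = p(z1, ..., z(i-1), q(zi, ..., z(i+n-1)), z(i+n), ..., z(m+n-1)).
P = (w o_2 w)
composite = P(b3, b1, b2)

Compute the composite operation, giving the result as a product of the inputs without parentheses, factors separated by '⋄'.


Every regrouping of w is equal, so read the b-inputs in written order.
(b1 ⋄ b2) collapses to b1 ⋄ b2
(b3 ⋄ (b1 ⋄ b2)) collapses to b3 ⋄ b1 ⋄ b2

b3 ⋄ b1 ⋄ b2


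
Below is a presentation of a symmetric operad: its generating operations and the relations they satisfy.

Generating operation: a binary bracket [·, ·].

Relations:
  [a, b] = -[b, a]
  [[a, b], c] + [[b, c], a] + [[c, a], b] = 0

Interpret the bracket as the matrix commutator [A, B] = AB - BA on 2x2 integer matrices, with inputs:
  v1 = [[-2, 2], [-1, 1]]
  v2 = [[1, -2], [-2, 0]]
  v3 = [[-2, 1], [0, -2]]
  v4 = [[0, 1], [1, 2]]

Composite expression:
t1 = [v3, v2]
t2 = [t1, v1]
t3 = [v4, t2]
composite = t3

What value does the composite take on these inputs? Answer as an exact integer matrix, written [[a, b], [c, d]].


[[7, 20], [-6, -7]]


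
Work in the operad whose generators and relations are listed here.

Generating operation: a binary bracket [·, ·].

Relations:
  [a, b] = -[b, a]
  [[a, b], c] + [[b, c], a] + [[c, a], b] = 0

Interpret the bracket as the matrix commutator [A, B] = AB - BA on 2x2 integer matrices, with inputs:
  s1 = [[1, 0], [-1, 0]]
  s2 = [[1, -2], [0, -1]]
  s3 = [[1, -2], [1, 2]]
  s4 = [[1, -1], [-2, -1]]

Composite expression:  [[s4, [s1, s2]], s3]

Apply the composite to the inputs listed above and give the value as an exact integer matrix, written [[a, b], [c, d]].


[[16, 0], [-8, -16]]

[s1, s2] = [[-2, -2], [-2, 2]]
[s4, [s1, s2]] = [[-2, -8], [12, 2]]
[[s4, [s1, s2]], s3] = [[16, 0], [-8, -16]]


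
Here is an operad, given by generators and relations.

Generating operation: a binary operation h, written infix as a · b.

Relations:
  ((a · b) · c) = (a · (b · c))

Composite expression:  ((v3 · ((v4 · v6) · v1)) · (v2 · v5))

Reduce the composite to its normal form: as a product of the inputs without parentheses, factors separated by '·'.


v3 · v4 · v6 · v1 · v2 · v5


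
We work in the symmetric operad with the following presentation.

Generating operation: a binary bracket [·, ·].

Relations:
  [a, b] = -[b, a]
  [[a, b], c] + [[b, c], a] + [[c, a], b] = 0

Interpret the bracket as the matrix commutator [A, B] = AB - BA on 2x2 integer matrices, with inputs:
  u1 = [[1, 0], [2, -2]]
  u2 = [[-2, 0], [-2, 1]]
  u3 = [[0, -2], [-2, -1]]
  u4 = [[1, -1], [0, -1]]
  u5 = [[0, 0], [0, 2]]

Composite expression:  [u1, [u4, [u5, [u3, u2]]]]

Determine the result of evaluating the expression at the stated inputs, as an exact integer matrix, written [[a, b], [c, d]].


[u3, u2] = [[4, -6], [8, -4]]
[u5, [u3, u2]] = [[0, 12], [16, 0]]
[u4, [u5, [u3, u2]]] = [[-16, 24], [-32, 16]]
[u1, [u4, [u5, [u3, u2]]]] = [[-48, 72], [32, 48]]

[[-48, 72], [32, 48]]


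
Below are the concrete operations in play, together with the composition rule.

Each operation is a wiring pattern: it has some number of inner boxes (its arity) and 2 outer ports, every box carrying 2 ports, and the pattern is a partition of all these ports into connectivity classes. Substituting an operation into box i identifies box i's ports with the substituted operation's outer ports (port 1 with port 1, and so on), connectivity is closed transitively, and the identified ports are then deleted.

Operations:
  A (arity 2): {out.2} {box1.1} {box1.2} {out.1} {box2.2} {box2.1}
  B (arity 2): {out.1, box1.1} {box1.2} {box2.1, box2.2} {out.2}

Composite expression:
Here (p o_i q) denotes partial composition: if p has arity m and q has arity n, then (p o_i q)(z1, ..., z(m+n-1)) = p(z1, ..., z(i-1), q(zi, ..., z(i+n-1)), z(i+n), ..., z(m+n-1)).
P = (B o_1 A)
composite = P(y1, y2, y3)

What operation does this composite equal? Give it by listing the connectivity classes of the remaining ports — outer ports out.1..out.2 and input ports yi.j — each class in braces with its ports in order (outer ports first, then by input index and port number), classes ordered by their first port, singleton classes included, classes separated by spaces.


{out.1} {out.2} {y1.1} {y1.2} {y2.1} {y2.2} {y3.1, y3.2}


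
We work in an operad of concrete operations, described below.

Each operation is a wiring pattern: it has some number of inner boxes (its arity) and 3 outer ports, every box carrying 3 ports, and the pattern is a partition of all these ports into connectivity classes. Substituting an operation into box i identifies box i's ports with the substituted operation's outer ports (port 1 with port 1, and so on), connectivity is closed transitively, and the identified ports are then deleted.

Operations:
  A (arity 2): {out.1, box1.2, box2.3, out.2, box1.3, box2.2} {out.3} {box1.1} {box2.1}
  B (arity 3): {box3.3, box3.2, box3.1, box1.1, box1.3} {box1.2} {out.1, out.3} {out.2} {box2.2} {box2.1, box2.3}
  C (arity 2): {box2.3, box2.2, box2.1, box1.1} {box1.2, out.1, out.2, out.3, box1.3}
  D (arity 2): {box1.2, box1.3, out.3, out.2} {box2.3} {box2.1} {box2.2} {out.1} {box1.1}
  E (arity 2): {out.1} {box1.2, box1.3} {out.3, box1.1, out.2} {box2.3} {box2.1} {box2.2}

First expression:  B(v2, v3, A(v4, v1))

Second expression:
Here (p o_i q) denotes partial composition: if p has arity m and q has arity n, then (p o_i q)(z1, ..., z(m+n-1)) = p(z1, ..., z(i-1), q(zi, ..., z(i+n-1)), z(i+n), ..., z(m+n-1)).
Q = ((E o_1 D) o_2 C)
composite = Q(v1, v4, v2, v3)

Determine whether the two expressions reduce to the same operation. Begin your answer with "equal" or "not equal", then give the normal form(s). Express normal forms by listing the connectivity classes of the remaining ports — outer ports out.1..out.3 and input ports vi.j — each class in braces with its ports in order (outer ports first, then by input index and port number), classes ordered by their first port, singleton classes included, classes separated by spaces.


In normal form, the first expression is {out.1, out.3} {out.2} {v1.1} {v1.2, v1.3, v2.1, v2.3, v4.2, v4.3} {v2.2} {v3.1, v3.3} {v3.2} {v4.1}
In normal form, the second expression is {out.1} {out.2, out.3} {v1.1} {v1.2, v1.3} {v2.1, v2.2, v2.3, v4.1} {v3.1} {v3.2} {v3.3} {v4.2, v4.3}
The normal forms differ: not equal.

not equal: they reduce to {out.1, out.3} {out.2} {v1.1} {v1.2, v1.3, v2.1, v2.3, v4.2, v4.3} {v2.2} {v3.1, v3.3} {v3.2} {v4.1} and {out.1} {out.2, out.3} {v1.1} {v1.2, v1.3} {v2.1, v2.2, v2.3, v4.1} {v3.1} {v3.2} {v3.3} {v4.2, v4.3}


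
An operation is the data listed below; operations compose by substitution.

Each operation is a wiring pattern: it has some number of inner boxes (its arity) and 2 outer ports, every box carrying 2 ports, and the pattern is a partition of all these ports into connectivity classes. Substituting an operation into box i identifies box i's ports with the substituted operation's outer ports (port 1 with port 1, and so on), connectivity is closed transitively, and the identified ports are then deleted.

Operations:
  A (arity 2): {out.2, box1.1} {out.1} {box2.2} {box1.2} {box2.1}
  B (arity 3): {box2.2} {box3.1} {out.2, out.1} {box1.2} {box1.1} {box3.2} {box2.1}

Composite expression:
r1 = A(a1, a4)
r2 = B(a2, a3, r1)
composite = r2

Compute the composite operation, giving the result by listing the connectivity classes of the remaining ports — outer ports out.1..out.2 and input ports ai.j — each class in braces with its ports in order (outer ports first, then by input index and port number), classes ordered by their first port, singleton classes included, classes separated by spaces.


{out.1, out.2} {a1.1} {a1.2} {a2.1} {a2.2} {a3.1} {a3.2} {a4.1} {a4.2}


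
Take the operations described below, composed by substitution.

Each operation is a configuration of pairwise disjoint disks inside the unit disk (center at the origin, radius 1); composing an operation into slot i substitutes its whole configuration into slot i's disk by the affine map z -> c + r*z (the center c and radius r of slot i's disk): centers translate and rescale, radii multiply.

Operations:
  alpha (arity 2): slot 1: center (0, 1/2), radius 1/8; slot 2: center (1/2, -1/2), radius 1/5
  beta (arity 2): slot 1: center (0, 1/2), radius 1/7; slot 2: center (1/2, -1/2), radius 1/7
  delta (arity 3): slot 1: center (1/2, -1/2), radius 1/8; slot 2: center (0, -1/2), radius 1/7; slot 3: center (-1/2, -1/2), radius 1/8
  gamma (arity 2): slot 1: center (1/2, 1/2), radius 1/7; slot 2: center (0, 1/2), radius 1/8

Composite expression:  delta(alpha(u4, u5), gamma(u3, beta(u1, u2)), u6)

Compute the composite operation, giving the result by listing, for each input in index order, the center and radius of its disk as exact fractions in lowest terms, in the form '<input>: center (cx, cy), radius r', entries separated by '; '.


Affine substitution under delta: radii multiply and u-centers shift.
input u4: applying the 2 nested substitutions gives center (1/2, -7/16), radius 1/64
input u5: applying the 2 nested substitutions gives center (9/16, -9/16), radius 1/40
input u3: applying the 2 nested substitutions gives center (1/14, -3/7), radius 1/49
input u1: applying the 3 nested substitutions gives center (0, -47/112), radius 1/392
input u2: applying the 3 nested substitutions gives center (1/112, -7/16), radius 1/392
input u6: applying the 1 nested substitution gives center (-1/2, -1/2), radius 1/8

u1: center (0, -47/112), radius 1/392; u2: center (1/112, -7/16), radius 1/392; u3: center (1/14, -3/7), radius 1/49; u4: center (1/2, -7/16), radius 1/64; u5: center (9/16, -9/16), radius 1/40; u6: center (-1/2, -1/2), radius 1/8


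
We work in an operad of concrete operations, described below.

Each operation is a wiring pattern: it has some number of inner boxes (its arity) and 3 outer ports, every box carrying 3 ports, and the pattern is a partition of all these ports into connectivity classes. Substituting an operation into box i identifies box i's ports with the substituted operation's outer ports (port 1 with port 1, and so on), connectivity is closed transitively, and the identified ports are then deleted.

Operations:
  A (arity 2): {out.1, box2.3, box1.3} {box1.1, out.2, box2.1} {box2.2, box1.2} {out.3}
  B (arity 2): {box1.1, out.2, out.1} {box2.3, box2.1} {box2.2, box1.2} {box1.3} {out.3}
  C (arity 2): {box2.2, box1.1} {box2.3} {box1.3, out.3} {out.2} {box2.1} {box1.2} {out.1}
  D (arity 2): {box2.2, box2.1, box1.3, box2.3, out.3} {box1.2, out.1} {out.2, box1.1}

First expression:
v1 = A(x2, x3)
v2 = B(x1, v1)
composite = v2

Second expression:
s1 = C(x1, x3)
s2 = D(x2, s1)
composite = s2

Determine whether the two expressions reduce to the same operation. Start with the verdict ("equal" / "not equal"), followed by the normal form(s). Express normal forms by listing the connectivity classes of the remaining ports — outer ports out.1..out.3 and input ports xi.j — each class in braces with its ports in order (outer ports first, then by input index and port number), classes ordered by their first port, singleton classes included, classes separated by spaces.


not equal; the first gives {out.1, out.2, x1.1} {out.3} {x1.2, x2.1, x3.1} {x1.3} {x2.2, x3.2} {x2.3, x3.3} and the second {out.1, x2.2} {out.2, x2.1} {out.3, x1.3, x2.3} {x1.1, x3.2} {x1.2} {x3.1} {x3.3}

The first expression, normalized: {out.1, out.2, x1.1} {out.3} {x1.2, x2.1, x3.1} {x1.3} {x2.2, x3.2} {x2.3, x3.3}
The second expression, normalized: {out.1, x2.2} {out.2, x2.1} {out.3, x1.3, x2.3} {x1.1, x3.2} {x1.2} {x3.1} {x3.3}
The normal forms differ: not equal.


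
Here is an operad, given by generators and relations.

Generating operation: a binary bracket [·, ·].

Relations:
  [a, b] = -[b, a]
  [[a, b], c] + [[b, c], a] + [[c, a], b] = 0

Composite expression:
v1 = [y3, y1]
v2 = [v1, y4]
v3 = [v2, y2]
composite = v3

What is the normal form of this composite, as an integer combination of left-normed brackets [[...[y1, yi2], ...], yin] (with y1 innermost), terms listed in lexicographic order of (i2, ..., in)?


Left-normed coefficients sit on the y1-initial expansion words.
Composite bracket: [[[y3, y1], y4], y2]
Each bracket splits as ab - ba, giving 8 signed words (2^3 = 8).
Keep just the words that open with y1:
  sign of y1y3y4y2 is -1, so it contributes -[[[y1, y3], y4], y2]

-[[[y1, y3], y4], y2]


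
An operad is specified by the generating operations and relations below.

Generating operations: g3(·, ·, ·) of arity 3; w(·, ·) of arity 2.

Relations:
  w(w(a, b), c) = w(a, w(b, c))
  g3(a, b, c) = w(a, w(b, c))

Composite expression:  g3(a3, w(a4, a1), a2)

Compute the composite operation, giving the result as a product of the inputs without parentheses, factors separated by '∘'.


a3 ∘ a4 ∘ a1 ∘ a2

The g3-tree's shape is irrelevant; the a-reading-order decides.
w(a4, a1) flattens to a4 ∘ a1
g3(a3, w(a4, a1), a2) flattens to a3 ∘ a4 ∘ a1 ∘ a2


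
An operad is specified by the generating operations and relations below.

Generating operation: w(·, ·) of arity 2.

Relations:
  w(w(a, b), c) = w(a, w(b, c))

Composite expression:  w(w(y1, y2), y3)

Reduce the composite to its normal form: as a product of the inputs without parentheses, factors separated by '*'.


y1 * y2 * y3

Every regrouping of w is equal, so read the y-inputs in written order.
w(y1, y2) spells out as y1 * y2
w(w(y1, y2), y3) spells out as y1 * y2 * y3


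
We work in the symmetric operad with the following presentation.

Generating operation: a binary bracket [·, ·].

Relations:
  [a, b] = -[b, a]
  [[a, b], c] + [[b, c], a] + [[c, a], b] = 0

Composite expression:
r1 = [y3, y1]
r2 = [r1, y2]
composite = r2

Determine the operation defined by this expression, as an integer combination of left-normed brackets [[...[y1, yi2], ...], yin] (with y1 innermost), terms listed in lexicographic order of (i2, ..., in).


In the tensor algebra, words opening y1 carry the y1-anchored form.
Composite bracket: [[y3, y1], y2]
Applying ab - ba throughout gives 4 signed words (2^2 = 4).
Only words starting with y1 matter:
  sign of y1y3y2 is -1, so it contributes -[[y1, y3], y2]

-[[y1, y3], y2]


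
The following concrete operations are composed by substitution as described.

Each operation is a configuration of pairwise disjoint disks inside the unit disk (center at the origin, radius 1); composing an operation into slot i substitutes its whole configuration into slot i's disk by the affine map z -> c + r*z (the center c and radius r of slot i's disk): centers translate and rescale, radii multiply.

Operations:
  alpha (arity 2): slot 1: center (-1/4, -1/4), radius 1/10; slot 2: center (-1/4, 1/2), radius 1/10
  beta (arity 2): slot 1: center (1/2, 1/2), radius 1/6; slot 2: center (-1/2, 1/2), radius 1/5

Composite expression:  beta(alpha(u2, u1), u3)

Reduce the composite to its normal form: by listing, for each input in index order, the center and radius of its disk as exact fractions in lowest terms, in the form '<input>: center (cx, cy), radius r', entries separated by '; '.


u1: center (11/24, 7/12), radius 1/60; u2: center (11/24, 11/24), radius 1/60; u3: center (-1/2, 1/2), radius 1/5

Each u-disk chains the slot maps above it in beta; radii multiply.
u2 passes through 2 substitutions, ending at center (11/24, 11/24), radius 1/60
u1 passes through 2 substitutions, ending at center (11/24, 7/12), radius 1/60
u3 passes through 1 substitution, ending at center (-1/2, 1/2), radius 1/5


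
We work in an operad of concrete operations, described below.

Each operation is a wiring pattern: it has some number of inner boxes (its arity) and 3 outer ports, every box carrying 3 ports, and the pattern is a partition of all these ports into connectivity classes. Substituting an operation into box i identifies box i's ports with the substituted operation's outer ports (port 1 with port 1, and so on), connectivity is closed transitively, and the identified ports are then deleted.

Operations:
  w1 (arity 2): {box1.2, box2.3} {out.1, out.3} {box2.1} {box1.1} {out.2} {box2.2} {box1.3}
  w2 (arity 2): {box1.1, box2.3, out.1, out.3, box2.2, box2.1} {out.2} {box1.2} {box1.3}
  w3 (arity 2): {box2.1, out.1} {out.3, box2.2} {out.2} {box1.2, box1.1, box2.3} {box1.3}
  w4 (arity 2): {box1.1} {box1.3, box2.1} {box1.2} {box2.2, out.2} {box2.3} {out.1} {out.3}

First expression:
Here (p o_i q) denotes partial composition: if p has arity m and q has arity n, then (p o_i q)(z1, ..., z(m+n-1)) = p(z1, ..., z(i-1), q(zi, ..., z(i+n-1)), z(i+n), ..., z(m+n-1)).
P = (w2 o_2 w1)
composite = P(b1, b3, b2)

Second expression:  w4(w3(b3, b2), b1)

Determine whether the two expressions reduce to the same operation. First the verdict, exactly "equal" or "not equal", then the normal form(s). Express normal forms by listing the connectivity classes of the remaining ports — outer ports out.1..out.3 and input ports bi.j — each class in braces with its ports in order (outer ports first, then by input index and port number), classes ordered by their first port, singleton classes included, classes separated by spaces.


not equal; first: {out.1, out.3, b1.1} {out.2} {b1.2} {b1.3} {b2.1} {b2.2} {b2.3, b3.2} {b3.1} {b3.3}; second: {out.1} {out.2, b1.2} {out.3} {b1.1, b2.2} {b1.3} {b2.1} {b2.3, b3.1, b3.2} {b3.3}

In normal form, the first expression is {out.1, out.3, b1.1} {out.2} {b1.2} {b1.3} {b2.1} {b2.2} {b2.3, b3.2} {b3.1} {b3.3}
In normal form, the second expression is {out.1} {out.2, b1.2} {out.3} {b1.1, b2.2} {b1.3} {b2.1} {b2.3, b3.1, b3.2} {b3.3}
Distinct normal forms: not equal.
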